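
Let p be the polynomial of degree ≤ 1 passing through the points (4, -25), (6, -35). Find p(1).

-10

Using the Lagrange interpolation formula with nodes 4, 6:
  L_0(x) = (x - 6) / -2
  L_1(x) = (x - 4) / 2
Then p(x) = -25·L_0(x) - 35·L_1(x).
Expanding and collecting terms gives p(x) = -5x - 5.
Evaluating at x = 1: p(1) = -10.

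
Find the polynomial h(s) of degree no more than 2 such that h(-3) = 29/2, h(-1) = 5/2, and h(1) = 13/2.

Write h(s) = as^2 + bs + c. Substituting each data point gives a linear system:
  9a - 3b + c = 29/2
  a - b + c = 5/2
  a + b + c = 13/2
Solving the system yields a = 2, b = 2, c = 5/2.
So h(s) = 2s^2 + 2s + 5/2.
Check: h(-1) = 5/2. ✓

h(s) = 2s^2 + 2s + 5/2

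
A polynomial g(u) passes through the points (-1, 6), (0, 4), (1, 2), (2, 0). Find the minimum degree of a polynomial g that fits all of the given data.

1

Forward differences of the values at u = -1, 0, 1, 2:
  g  : 6  4  2  0
  Δ  : -2  -2  -2
  Δ^2: 0  0
  Δ^3: 0
The first differences are constant (-2) and nonzero, while all higher differences vanish, so the minimal degree is 1.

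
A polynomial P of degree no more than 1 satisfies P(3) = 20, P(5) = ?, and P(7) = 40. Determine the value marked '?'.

On equispaced nodes a degree-1 polynomial has vanishing second forward difference, so
  P(3) - 2·P(5) + P(7) = 0.
Substituting the known values and solving for P(5):
  -2·P(5) = -60
  P(5) = 30.

30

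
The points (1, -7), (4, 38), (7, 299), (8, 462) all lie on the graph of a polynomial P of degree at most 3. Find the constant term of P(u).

Write P(u) = au^3 + bu^2 + cu + d. Substituting each data point gives a linear system:
  a + b + c + d = -7
  64a + 16b + 4c + d = 38
  343a + 49b + 7c + d = 299
  512a + 64b + 8c + d = 462
Solving the system yields a = 1, b = 0, c = -6, d = -2.
So P(u) = u^3 - 6u - 2.
The constant term is -2.

-2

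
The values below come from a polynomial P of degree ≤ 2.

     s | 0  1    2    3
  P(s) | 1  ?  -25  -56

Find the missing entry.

The 3 known points determine the degree-2 polynomial uniquely.
Write P(s) = as^2 + bs + c. Substituting each data point gives a linear system:
  c = 1
  4a + 2b + c = -25
  9a + 3b + c = -56
Solving the system yields a = -6, b = -1, c = 1.
So P(s) = -6s^2 - s + 1.
Then P(1) = -6.

-6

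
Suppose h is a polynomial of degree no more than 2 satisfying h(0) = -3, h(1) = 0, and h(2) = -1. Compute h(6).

Using the Lagrange interpolation formula with nodes 0, 1, 2:
  L_0(n) = (n - 1)(n - 2) / 2
  L_1(n) = n(n - 2) / -1
  L_2(n) = n(n - 1) / 2
Then h(n) = -3·L_0(n) + 0·L_1(n) - 1·L_2(n).
Expanding and collecting terms gives h(n) = -2n^2 + 5n - 3.
Evaluating at n = 6: h(6) = -45.

-45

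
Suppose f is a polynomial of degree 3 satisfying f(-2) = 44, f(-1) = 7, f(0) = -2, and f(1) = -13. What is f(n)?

f(n) = -5n^3 - n^2 - 5n - 2

Write f(n) = an^3 + bn^2 + cn + d. Substituting each data point gives a linear system:
  -8a + 4b - 2c + d = 44
  -a + b - c + d = 7
  d = -2
  a + b + c + d = -13
Solving the system yields a = -5, b = -1, c = -5, d = -2.
So f(n) = -5n^3 - n^2 - 5n - 2.
Check: f(0) = -2. ✓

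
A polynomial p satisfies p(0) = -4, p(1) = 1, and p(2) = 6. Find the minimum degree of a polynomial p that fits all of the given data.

Forward differences of the values at s = 0, 1, 2:
  p  : -4  1  6
  Δ  : 5  5
  Δ^2: 0
The first differences are constant (5) and nonzero, while all higher differences vanish, so the minimal degree is 1.

1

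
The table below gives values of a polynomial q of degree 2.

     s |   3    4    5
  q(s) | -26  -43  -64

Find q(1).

-4

Using the Lagrange interpolation formula with nodes 3, 4, 5:
  L_0(s) = (s - 4)(s - 5) / 2
  L_1(s) = (s - 3)(s - 5) / -1
  L_2(s) = (s - 3)(s - 4) / 2
Then q(s) = -26·L_0(s) - 43·L_1(s) - 64·L_2(s).
Expanding and collecting terms gives q(s) = -2s^2 - 3s + 1.
Evaluating at s = 1: q(1) = -4.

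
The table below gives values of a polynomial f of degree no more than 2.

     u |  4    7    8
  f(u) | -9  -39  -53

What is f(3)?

-3

Write f(u) = au^2 + bu + c. Substituting each data point gives a linear system:
  16a + 4b + c = -9
  49a + 7b + c = -39
  64a + 8b + c = -53
Solving the system yields a = -1, b = 1, c = 3.
So f(u) = -u² + u + 3.
Then f(3) = -3.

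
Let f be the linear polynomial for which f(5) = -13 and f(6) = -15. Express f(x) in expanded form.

f(x) = -2x - 3

Write f(x) = ax + b. Substituting each data point gives a linear system:
  5a + b = -13
  6a + b = -15
Solving the system yields a = -2, b = -3.
So f(x) = -2x - 3.
Check: f(6) = -15. ✓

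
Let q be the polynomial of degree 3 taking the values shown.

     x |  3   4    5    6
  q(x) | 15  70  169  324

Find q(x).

Write q(x) = ax^3 + bx^2 + cx + d. Substituting each data point gives a linear system:
  27a + 9b + 3c + d = 15
  64a + 16b + 4c + d = 70
  125a + 25b + 5c + d = 169
  216a + 36b + 6c + d = 324
Solving the system yields a = 2, b = -2, c = -5, d = -6.
So q(x) = 2x^3 - 2x^2 - 5x - 6.
Check: q(3) = 15. ✓

q(x) = 2x^3 - 2x^2 - 5x - 6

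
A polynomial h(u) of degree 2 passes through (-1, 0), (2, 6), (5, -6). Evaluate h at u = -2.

Using the Lagrange interpolation formula with nodes -1, 2, 5:
  L_0(u) = (u - 2)(u - 5) / 18
  L_1(u) = (u + 1)(u - 5) / -9
  L_2(u) = (u + 1)(u - 2) / 18
Then h(u) = 0·L_0(u) + 6·L_1(u) - 6·L_2(u).
Expanding and collecting terms gives h(u) = -u² + 3u + 4.
Evaluating at u = -2: h(-2) = -6.

-6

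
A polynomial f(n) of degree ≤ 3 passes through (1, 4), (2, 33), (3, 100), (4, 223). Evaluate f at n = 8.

Forward differences of the values at n = 1, 2, 3, 4:
  f  : 4  33  100  223
  Δ  : 29  67  123
  Δ^2: 38  56
  Δ^3: 18
The third differences are constant, confirming degree 3.
Interpolating (Newton forward form) and evaluating at n = 8 gives f(8) = 1635.

1635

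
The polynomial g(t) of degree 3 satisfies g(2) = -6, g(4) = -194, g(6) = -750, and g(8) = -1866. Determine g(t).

g(t) = -4t^3 + 2t^2 + 6t + 6

Write g(t) = at^3 + bt^2 + ct + d. Substituting each data point gives a linear system:
  8a + 4b + 2c + d = -6
  64a + 16b + 4c + d = -194
  216a + 36b + 6c + d = -750
  512a + 64b + 8c + d = -1866
Solving the system yields a = -4, b = 2, c = 6, d = 6.
So g(t) = -4t^3 + 2t^2 + 6t + 6.
Check: g(2) = -6. ✓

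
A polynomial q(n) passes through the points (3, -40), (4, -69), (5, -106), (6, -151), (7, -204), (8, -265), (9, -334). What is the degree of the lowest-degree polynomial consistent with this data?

Forward differences of the values at n = 3, 4, 5, 6, 7, 8, 9:
  q  : -40  -69  -106  -151  -204  -265  -334
  Δ  : -29  -37  -45  -53  -61  -69
  Δ^2: -8  -8  -8  -8  -8
  Δ^3: 0  0  0  0
  Δ^4: 0  0  0
  Δ^5: 0  0
  Δ^6: 0
The second differences are constant (-8) and nonzero, while all higher differences vanish, so the minimal degree is 2.

2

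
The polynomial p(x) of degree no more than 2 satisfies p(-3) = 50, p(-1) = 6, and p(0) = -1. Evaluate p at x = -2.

23

Using the Lagrange interpolation formula with nodes -3, -1, 0:
  L_0(x) = (x + 1)x / 6
  L_1(x) = (x + 3)x / -2
  L_2(x) = (x + 3)(x + 1) / 3
Then p(x) = 50·L_0(x) + 6·L_1(x) - 1·L_2(x).
Expanding and collecting terms gives p(x) = 5x^2 - 2x - 1.
Evaluating at x = -2: p(-2) = 23.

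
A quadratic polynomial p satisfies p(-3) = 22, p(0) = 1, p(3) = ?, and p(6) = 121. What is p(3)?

34

On equispaced nodes a degree-2 polynomial has vanishing third forward difference, so
  - p(-3) + 3·p(0) - 3·p(3) + p(6) = 0.
Substituting the known values and solving for p(3):
  -3·p(3) = -102
  p(3) = 34.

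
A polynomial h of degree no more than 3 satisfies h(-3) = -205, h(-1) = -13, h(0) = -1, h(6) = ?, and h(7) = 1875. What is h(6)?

The 4 known points determine the degree-3 polynomial uniquely.
Write h(t) = at^3 + bt^2 + ct + d. Substituting each data point gives a linear system:
  -27a + 9b - 3c + d = -205
  -a + b - c + d = -13
  d = -1
  343a + 49b + 7c + d = 1875
Solving the system yields a = 6, b = -4, c = 2, d = -1.
So h(t) = 6t^3 - 4t^2 + 2t - 1.
Then h(6) = 1163.

1163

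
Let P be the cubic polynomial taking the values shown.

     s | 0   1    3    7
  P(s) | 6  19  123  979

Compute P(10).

Using the Lagrange interpolation formula with nodes 0, 1, 3, 7:
  L_0(s) = (s - 1)(s - 3)(s - 7) / -21
  L_1(s) = s(s - 3)(s - 7) / 12
  L_2(s) = s(s - 1)(s - 7) / -24
  L_3(s) = s(s - 1)(s - 3) / 168
Then P(s) = 6·L_0(s) + 19·L_1(s) + 123·L_2(s) + 979·L_3(s).
Expanding and collecting terms gives P(s) = 2s³ + 5s² + 6s + 6.
Evaluating at s = 10: P(10) = 2566.

2566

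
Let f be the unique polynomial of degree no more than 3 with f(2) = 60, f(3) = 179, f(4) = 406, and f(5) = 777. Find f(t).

Write f(t) = at^3 + bt^2 + ct + d. Substituting each data point gives a linear system:
  8a + 4b + 2c + d = 60
  27a + 9b + 3c + d = 179
  64a + 16b + 4c + d = 406
  125a + 25b + 5c + d = 777
Solving the system yields a = 6, b = 0, c = 5, d = 2.
So f(t) = 6t^3 + 5t + 2.
Check: f(2) = 60. ✓

f(t) = 6t^3 + 5t + 2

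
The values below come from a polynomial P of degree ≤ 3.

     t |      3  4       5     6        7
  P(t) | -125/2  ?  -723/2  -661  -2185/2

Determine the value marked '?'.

The 4 known points determine the degree-3 polynomial uniquely.
Write P(t) = at^3 + bt^2 + ct + d. Substituting each data point gives a linear system:
  27a + 9b + 3c + d = -125/2
  125a + 25b + 5c + d = -723/2
  216a + 36b + 6c + d = -661
  343a + 49b + 7c + d = -2185/2
Solving the system yields a = -4, b = 6, c = -3/2, d = -4.
So P(t) = -4t^3 + 6t^2 - (3/2)t - 4.
Then P(4) = -170.

-170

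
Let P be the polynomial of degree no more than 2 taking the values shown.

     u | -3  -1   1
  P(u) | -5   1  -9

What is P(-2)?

Using the Lagrange interpolation formula with nodes -3, -1, 1:
  L_0(u) = (u + 1)(u - 1) / 8
  L_1(u) = (u + 3)(u - 1) / -4
  L_2(u) = (u + 3)(u + 1) / 8
Then P(u) = -5·L_0(u) + 1·L_1(u) - 9·L_2(u).
Expanding and collecting terms gives P(u) = -2u² - 5u - 2.
Evaluating at u = -2: P(-2) = 0.

0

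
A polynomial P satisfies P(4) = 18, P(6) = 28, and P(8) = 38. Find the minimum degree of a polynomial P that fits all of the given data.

Forward differences of the values at u = 4, 6, 8:
  P  : 18  28  38
  Δ  : 10  10
  Δ^2: 0
The first differences are constant (10) and nonzero, while all higher differences vanish, so the minimal degree is 1.

1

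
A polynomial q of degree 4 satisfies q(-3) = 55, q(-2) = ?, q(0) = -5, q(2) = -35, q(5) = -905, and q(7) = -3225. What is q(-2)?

The 5 known points determine the degree-4 polynomial uniquely.
Write q(x) = ax^4 + bx^3 + cx^2 + dx + e. Substituting each data point gives a linear system:
  81a - 27b + 9c - 3d + e = 55
  e = -5
  16a + 8b + 4c + 2d + e = -35
  625a + 125b + 25c + 5d + e = -905
  2401a + 343b + 49c + 7d + e = -3225
Solving the system yields a = -1, b = -3, c = 5, d = -5, e = -5.
So q(x) = -x⁴ - 3x³ + 5x² - 5x - 5.
Then q(-2) = 33.

33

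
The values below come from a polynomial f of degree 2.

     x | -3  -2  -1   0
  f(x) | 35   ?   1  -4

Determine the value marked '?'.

On equispaced nodes a degree-2 polynomial has vanishing third forward difference, so
  - f(-3) + 3·f(-2) - 3·f(-1) + f(0) = 0.
Substituting the known values and solving for f(-2):
  3·f(-2) = 42
  f(-2) = 14.

14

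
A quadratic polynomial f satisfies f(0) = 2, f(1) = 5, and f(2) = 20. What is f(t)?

f(t) = 6t^2 - 3t + 2

Write f(t) = at^2 + bt + c. Substituting each data point gives a linear system:
  c = 2
  a + b + c = 5
  4a + 2b + c = 20
Solving the system yields a = 6, b = -3, c = 2.
So f(t) = 6t² - 3t + 2.
Check: f(0) = 2. ✓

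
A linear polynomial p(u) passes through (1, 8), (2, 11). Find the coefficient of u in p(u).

Write p(u) = au + b. Substituting each data point gives a linear system:
  a + b = 8
  2a + b = 11
Solving the system yields a = 3, b = 5.
So p(u) = 3u + 5.
The leading coefficient is 3.

3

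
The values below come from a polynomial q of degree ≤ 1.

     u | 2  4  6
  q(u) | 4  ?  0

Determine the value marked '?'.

The 2 known points determine the degree-1 polynomial uniquely.
Write q(u) = au + b. Substituting each data point gives a linear system:
  2a + b = 4
  6a + b = 0
Solving the system yields a = -1, b = 6.
So q(u) = -u + 6.
Then q(4) = 2.

2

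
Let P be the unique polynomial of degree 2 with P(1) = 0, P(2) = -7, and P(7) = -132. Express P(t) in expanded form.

P(t) = -3t^2 + 2t + 1

Using the Lagrange interpolation formula with nodes 1, 2, 7:
  L_0(t) = (t - 2)(t - 7) / 6
  L_1(t) = (t - 1)(t - 7) / -5
  L_2(t) = (t - 1)(t - 2) / 30
Then P(t) = 0·L_0(t) - 7·L_1(t) - 132·L_2(t).
Expanding and collecting terms gives P(t) = -3t^2 + 2t + 1.
Check: P(7) = -132. ✓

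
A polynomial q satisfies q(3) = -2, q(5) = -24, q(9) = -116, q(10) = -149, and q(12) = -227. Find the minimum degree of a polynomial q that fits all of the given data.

2

Divided differences on the nodes 3, 5, 9, 10, 12:
  order 0: -2  -24  -116  -149  -227
  order 1: -11  -23  -33  -39
  order 2: -2  -2  -2
  order 3: 0  0
  order 4: 0
The order-2 divided differences are all -2 (nonzero) and every higher order vanishes, so the data lies on a polynomial of degree exactly 2.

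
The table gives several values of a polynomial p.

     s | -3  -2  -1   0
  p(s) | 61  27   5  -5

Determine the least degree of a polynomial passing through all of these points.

Forward differences of the values at s = -3, -2, -1, 0:
  p  : 61  27  5  -5
  Δ  : -34  -22  -10
  Δ^2: 12  12
  Δ^3: 0
The second differences are constant (12) and nonzero, while all higher differences vanish, so the minimal degree is 2.

2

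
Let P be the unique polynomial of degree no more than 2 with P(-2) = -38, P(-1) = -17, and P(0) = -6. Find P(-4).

-110

Write P(n) = an^2 + bn + c. Substituting each data point gives a linear system:
  4a - 2b + c = -38
  a - b + c = -17
  c = -6
Solving the system yields a = -5, b = 6, c = -6.
So P(n) = -5n^2 + 6n - 6.
Then P(-4) = -110.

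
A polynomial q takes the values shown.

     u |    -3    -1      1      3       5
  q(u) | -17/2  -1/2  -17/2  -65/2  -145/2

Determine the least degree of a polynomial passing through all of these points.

Forward differences of the values at u = -3, -1, 1, 3, 5:
  q  : -17/2  -1/2  -17/2  -65/2  -145/2
  Δ  : 8  -8  -24  -40
  Δ^2: -16  -16  -16
  Δ^3: 0  0
  Δ^4: 0
The second differences are constant (-16) and nonzero, while all higher differences vanish, so the minimal degree is 2.

2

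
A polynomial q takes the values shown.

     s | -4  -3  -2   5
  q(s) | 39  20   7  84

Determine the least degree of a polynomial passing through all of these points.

Divided differences on the nodes -4, -3, -2, 5:
  order 0: 39  20  7  84
  order 1: -19  -13  11
  order 2: 3  3
  order 3: 0
The order-2 divided differences are all 3 (nonzero) and every higher order vanishes, so the data lies on a polynomial of degree exactly 2.

2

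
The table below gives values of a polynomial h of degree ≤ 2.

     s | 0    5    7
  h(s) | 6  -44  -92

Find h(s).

h(s) = -2s^2 + 6

Write h(s) = as^2 + bs + c. Substituting each data point gives a linear system:
  c = 6
  25a + 5b + c = -44
  49a + 7b + c = -92
Solving the system yields a = -2, b = 0, c = 6.
So h(s) = -2s^2 + 6.
Check: h(7) = -92. ✓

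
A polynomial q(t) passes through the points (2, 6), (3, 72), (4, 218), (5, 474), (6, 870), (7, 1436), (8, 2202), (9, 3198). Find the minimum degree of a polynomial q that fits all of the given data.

3

Forward differences of the values at t = 2, 3, 4, 5, 6, 7, 8, 9:
  q  : 6  72  218  474  870  1436  2202  3198
  Δ  : 66  146  256  396  566  766  996
  Δ^2: 80  110  140  170  200  230
  Δ^3: 30  30  30  30  30
  Δ^4: 0  0  0  0
  Δ^5: 0  0  0
  Δ^6: 0  0
  Δ^7: 0
The third differences are constant (30) and nonzero, while all higher differences vanish, so the minimal degree is 3.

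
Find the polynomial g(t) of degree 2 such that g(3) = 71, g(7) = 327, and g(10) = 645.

Using the Lagrange interpolation formula with nodes 3, 7, 10:
  L_0(t) = (t - 7)(t - 10) / 28
  L_1(t) = (t - 3)(t - 10) / -12
  L_2(t) = (t - 3)(t - 7) / 21
Then g(t) = 71·L_0(t) + 327·L_1(t) + 645·L_2(t).
Expanding and collecting terms gives g(t) = 6t^2 + 4t + 5.
Check: g(10) = 645. ✓

g(t) = 6t^2 + 4t + 5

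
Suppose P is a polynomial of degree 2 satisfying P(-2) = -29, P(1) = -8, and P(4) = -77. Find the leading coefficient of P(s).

Write P(s) = as^2 + bs + c. Substituting each data point gives a linear system:
  4a - 2b + c = -29
  a + b + c = -8
  16a + 4b + c = -77
Solving the system yields a = -5, b = 2, c = -5.
So P(s) = -5s² + 2s - 5.
The leading coefficient is -5.

-5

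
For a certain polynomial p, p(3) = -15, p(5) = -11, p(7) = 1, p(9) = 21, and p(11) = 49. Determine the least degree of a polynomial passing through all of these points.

Forward differences of the values at s = 3, 5, 7, 9, 11:
  p  : -15  -11  1  21  49
  Δ  : 4  12  20  28
  Δ^2: 8  8  8
  Δ^3: 0  0
  Δ^4: 0
The second differences are constant (8) and nonzero, while all higher differences vanish, so the minimal degree is 2.

2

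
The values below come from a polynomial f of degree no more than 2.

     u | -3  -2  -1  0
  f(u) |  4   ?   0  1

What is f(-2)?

1

On equispaced nodes a degree-2 polynomial has vanishing third forward difference, so
  - f(-3) + 3·f(-2) - 3·f(-1) + f(0) = 0.
Substituting the known values and solving for f(-2):
  3·f(-2) = 3
  f(-2) = 1.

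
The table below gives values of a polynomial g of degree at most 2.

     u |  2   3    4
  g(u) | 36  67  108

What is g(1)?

Using the Lagrange interpolation formula with nodes 2, 3, 4:
  L_0(u) = (u - 3)(u - 4) / 2
  L_1(u) = (u - 2)(u - 4) / -1
  L_2(u) = (u - 2)(u - 3) / 2
Then g(u) = 36·L_0(u) + 67·L_1(u) + 108·L_2(u).
Expanding and collecting terms gives g(u) = 5u^2 + 6u + 4.
Evaluating at u = 1: g(1) = 15.

15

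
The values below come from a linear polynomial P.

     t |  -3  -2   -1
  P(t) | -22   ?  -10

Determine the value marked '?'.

-16

The 2 known points determine the degree-1 polynomial uniquely.
Write P(t) = at + b. Substituting each data point gives a linear system:
  -3a + b = -22
  -a + b = -10
Solving the system yields a = 6, b = -4.
So P(t) = 6t - 4.
Then P(-2) = -16.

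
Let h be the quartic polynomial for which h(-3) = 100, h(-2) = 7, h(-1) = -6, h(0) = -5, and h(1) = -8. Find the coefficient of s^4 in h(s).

2

Write h(s) = as^4 + bs^3 + cs^2 + ds + e. Substituting each data point gives a linear system:
  81a - 27b + 9c - 3d + e = 100
  16a - 8b + 4c - 2d + e = 7
  a - b + c - d + e = -6
  e = -5
  a + b + c + d + e = -8
Solving the system yields a = 2, b = 1, c = -4, d = -2, e = -5.
So h(s) = 2s^4 + s^3 - 4s^2 - 2s - 5.
The leading coefficient is 2.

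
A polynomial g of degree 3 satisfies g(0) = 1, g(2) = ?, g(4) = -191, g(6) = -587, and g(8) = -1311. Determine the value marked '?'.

On equispaced nodes a degree-3 polynomial has vanishing fourth forward difference, so
  g(0) - 4·g(2) + 6·g(4) - 4·g(6) + g(8) = 0.
Substituting the known values and solving for g(2):
  -4·g(2) = 108
  g(2) = -27.

-27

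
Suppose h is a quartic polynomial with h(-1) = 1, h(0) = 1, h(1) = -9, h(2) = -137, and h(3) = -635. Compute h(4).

Forward differences of the values at n = -1, 0, 1, 2, 3:
  h  : 1  1  -9  -137  -635
  Δ  : 0  -10  -128  -498
  Δ^2: -10  -118  -370
  Δ^3: -108  -252
  Δ^4: -144
The fourth differences are constant, confirming degree 4.
Interpolating (Newton forward form) and evaluating at n = 4 gives h(4) = -1899.

-1899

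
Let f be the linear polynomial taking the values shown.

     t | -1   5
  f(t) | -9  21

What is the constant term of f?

-4

Write f(t) = at + b. Substituting each data point gives a linear system:
  -a + b = -9
  5a + b = 21
Solving the system yields a = 5, b = -4.
So f(t) = 5t - 4.
The constant term is -4.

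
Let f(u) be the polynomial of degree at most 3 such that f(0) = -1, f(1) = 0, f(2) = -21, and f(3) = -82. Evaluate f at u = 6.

-685

Forward differences of the values at u = 0, 1, 2, 3:
  f  : -1  0  -21  -82
  Δ  : 1  -21  -61
  Δ^2: -22  -40
  Δ^3: -18
The third differences are constant, confirming degree 3.
Interpolating (Newton forward form) and evaluating at u = 6 gives f(6) = -685.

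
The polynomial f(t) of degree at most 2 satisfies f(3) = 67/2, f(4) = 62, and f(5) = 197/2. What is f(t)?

Using the Lagrange interpolation formula with nodes 3, 4, 5:
  L_0(t) = (t - 4)(t - 5) / 2
  L_1(t) = (t - 3)(t - 5) / -1
  L_2(t) = (t - 3)(t - 4) / 2
Then f(t) = 67/2·L_0(t) + 62·L_1(t) + 197/2·L_2(t).
Expanding and collecting terms gives f(t) = 4t² + (1/2)t - 4.
Check: f(5) = 197/2. ✓

f(t) = 4t^2 + (1/2)t - 4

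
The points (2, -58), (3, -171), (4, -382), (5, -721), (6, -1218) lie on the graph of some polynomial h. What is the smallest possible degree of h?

3

Forward differences of the values at t = 2, 3, 4, 5, 6:
  h  : -58  -171  -382  -721  -1218
  Δ  : -113  -211  -339  -497
  Δ^2: -98  -128  -158
  Δ^3: -30  -30
  Δ^4: 0
The third differences are constant (-30) and nonzero, while all higher differences vanish, so the minimal degree is 3.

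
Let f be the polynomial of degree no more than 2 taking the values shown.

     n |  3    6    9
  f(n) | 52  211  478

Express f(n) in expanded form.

f(n) = 6n^2 - n + 1

Write f(n) = an^2 + bn + c. Substituting each data point gives a linear system:
  9a + 3b + c = 52
  36a + 6b + c = 211
  81a + 9b + c = 478
Solving the system yields a = 6, b = -1, c = 1.
So f(n) = 6n^2 - n + 1.
Check: f(6) = 211. ✓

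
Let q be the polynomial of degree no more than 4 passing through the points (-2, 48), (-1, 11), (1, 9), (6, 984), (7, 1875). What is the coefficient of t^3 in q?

-2

Write q(t) = at^4 + bt^3 + ct^2 + dt + e. Substituting each data point gives a linear system:
  16a - 8b + 4c - 2d + e = 48
  a - b + c - d + e = 11
  a + b + c + d + e = 9
  1296a + 216b + 36c + 6d + e = 984
  2401a + 343b + 49c + 7d + e = 1875
Solving the system yields a = 1, b = -2, c = 3, d = 1, e = 6.
So q(t) = t^4 - 2t^3 + 3t^2 + t + 6.
The coefficient of t^3 is -2.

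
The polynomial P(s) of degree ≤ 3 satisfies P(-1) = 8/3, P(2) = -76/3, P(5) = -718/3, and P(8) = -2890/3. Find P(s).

Write P(s) = as^3 + bs^2 + cs + d. Substituting each data point gives a linear system:
  -a + b - c + d = 8/3
  8a + 4b + 2c + d = -76/3
  125a + 25b + 5c + d = -718/3
  512a + 64b + 8c + d = -2890/3
Solving the system yields a = -2, b = 5/3, c = -5, d = -6.
So P(s) = -2s^3 + (5/3)s^2 - 5s - 6.
Check: P(5) = -718/3. ✓

P(s) = -2s^3 + (5/3)s^2 - 5s - 6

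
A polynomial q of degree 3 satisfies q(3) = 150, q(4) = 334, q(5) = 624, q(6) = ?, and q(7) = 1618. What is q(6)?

The 4 known points determine the degree-3 polynomial uniquely.
Write q(u) = au^3 + bu^2 + cu + d. Substituting each data point gives a linear system:
  27a + 9b + 3c + d = 150
  64a + 16b + 4c + d = 334
  125a + 25b + 5c + d = 624
  343a + 49b + 7c + d = 1618
Solving the system yields a = 4, b = 5, c = 1, d = -6.
So q(u) = 4u³ + 5u² + u - 6.
Then q(6) = 1044.

1044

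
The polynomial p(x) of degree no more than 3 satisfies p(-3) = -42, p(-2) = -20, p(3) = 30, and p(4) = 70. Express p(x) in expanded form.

p(x) = x^3 + 3x - 6

Using the Lagrange interpolation formula with nodes -3, -2, 3, 4:
  L_0(x) = (x + 2)(x - 3)(x - 4) / -42
  L_1(x) = (x + 3)(x - 3)(x - 4) / 30
  L_2(x) = (x + 3)(x + 2)(x - 4) / -30
  L_3(x) = (x + 3)(x + 2)(x - 3) / 42
Then p(x) = -42·L_0(x) - 20·L_1(x) + 30·L_2(x) + 70·L_3(x).
Expanding and collecting terms gives p(x) = x^3 + 3x - 6.
Check: p(4) = 70. ✓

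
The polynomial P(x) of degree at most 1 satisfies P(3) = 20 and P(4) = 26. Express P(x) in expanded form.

Using the Lagrange interpolation formula with nodes 3, 4:
  L_0(x) = (x - 4) / -1
  L_1(x) = (x - 3) / 1
Then P(x) = 20·L_0(x) + 26·L_1(x).
Expanding and collecting terms gives P(x) = 6x + 2.
Check: P(4) = 26. ✓

P(x) = 6x + 2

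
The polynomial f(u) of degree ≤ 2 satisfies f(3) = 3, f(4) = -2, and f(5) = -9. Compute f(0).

Using the Lagrange interpolation formula with nodes 3, 4, 5:
  L_0(u) = (u - 4)(u - 5) / 2
  L_1(u) = (u - 3)(u - 5) / -1
  L_2(u) = (u - 3)(u - 4) / 2
Then f(u) = 3·L_0(u) - 2·L_1(u) - 9·L_2(u).
Expanding and collecting terms gives f(u) = -u^2 + 2u + 6.
Evaluating at u = 0: f(0) = 6.

6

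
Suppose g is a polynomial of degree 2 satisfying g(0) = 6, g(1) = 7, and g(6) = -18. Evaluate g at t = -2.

-2

Using the Lagrange interpolation formula with nodes 0, 1, 6:
  L_0(t) = (t - 1)(t - 6) / 6
  L_1(t) = t(t - 6) / -5
  L_2(t) = t(t - 1) / 30
Then g(t) = 6·L_0(t) + 7·L_1(t) - 18·L_2(t).
Expanding and collecting terms gives g(t) = -t^2 + 2t + 6.
Evaluating at t = -2: g(-2) = -2.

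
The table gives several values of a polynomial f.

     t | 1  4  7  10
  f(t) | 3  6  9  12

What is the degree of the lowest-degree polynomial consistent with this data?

1

Forward differences of the values at t = 1, 4, 7, 10:
  f  : 3  6  9  12
  Δ  : 3  3  3
  Δ^2: 0  0
  Δ^3: 0
The first differences are constant (3) and nonzero, while all higher differences vanish, so the minimal degree is 1.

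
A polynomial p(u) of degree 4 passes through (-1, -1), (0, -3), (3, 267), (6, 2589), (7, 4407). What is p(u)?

p(u) = u^4 + 5u^3 + 6u^2 - 3

Using the Lagrange interpolation formula with nodes -1, 0, 3, 6, 7:
  L_0(u) = u(u - 3)(u - 6)(u - 7) / 224
  L_1(u) = (u + 1)(u - 3)(u - 6)(u - 7) / -126
  L_2(u) = (u + 1)u(u - 6)(u - 7) / 144
  L_3(u) = (u + 1)u(u - 3)(u - 7) / -126
  L_4(u) = (u + 1)u(u - 3)(u - 6) / 224
Then p(u) = -1·L_0(u) - 3·L_1(u) + 267·L_2(u) + 2589·L_3(u) + 4407·L_4(u).
Expanding and collecting terms gives p(u) = u^4 + 5u^3 + 6u^2 - 3.
Check: p(0) = -3. ✓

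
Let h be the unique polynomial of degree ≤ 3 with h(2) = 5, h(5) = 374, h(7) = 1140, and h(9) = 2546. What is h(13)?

Write h(t) = at^3 + bt^2 + ct + d. Substituting each data point gives a linear system:
  8a + 4b + 2c + d = 5
  125a + 25b + 5c + d = 374
  343a + 49b + 7c + d = 1140
  729a + 81b + 9c + d = 2546
Solving the system yields a = 4, b = -4, c = -5, d = -1.
So h(t) = 4t^3 - 4t^2 - 5t - 1.
Then h(13) = 8046.

8046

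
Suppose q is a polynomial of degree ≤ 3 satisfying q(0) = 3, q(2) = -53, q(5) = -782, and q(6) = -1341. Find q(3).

Write q(x) = ax^3 + bx^2 + cx + d. Substituting each data point gives a linear system:
  d = 3
  8a + 4b + 2c + d = -53
  125a + 25b + 5c + d = -782
  216a + 36b + 6c + d = -1341
Solving the system yields a = -6, b = -1, c = -2, d = 3.
So q(x) = -6x^3 - x^2 - 2x + 3.
Then q(3) = -174.

-174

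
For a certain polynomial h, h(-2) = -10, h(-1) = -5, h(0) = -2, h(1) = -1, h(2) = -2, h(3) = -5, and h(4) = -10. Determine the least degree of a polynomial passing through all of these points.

2

Forward differences of the values at u = -2, -1, 0, 1, 2, 3, 4:
  h  : -10  -5  -2  -1  -2  -5  -10
  Δ  : 5  3  1  -1  -3  -5
  Δ^2: -2  -2  -2  -2  -2
  Δ^3: 0  0  0  0
  Δ^4: 0  0  0
  Δ^5: 0  0
  Δ^6: 0
The second differences are constant (-2) and nonzero, while all higher differences vanish, so the minimal degree is 2.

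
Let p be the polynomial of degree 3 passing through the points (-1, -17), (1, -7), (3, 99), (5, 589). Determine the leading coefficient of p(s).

6

Write p(s) = as^3 + bs^2 + cs + d. Substituting each data point gives a linear system:
  -a + b - c + d = -17
  a + b + c + d = -7
  27a + 9b + 3c + d = 99
  125a + 25b + 5c + d = 589
Solving the system yields a = 6, b = -6, c = -1, d = -6.
So p(s) = 6s^3 - 6s^2 - s - 6.
The leading coefficient is 6.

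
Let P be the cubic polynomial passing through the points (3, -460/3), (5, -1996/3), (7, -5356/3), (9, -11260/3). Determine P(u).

P(u) = -5u^3 - u^2 - 3u - 1/3

Using the Lagrange interpolation formula with nodes 3, 5, 7, 9:
  L_0(u) = (u - 5)(u - 7)(u - 9) / -48
  L_1(u) = (u - 3)(u - 7)(u - 9) / 16
  L_2(u) = (u - 3)(u - 5)(u - 9) / -16
  L_3(u) = (u - 3)(u - 5)(u - 7) / 48
Then P(u) = -460/3·L_0(u) - 1996/3·L_1(u) - 5356/3·L_2(u) - 11260/3·L_3(u).
Expanding and collecting terms gives P(u) = -5u³ - u² - 3u - 1/3.
Check: P(9) = -11260/3. ✓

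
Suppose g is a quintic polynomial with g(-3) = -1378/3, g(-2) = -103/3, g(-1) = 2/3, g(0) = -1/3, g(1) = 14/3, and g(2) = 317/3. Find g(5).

Forward differences of the values at x = -3, -2, -1, 0, 1, 2:
  g  : -1378/3  -103/3  2/3  -1/3  14/3  317/3
  Δ  : 425  35  -1  5  101
  Δ^2: -390  -36  6  96
  Δ^3: 354  42  90
  Δ^4: -312  48
  Δ^5: 360
The fifth differences are constant, confirming degree 5.
Interpolating (Newton forward form) and evaluating at x = 5 gives g(5) = 30494/3.

30494/3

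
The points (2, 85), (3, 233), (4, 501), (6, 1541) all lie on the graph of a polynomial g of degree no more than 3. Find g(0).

5

Using the Lagrange interpolation formula with nodes 2, 3, 4, 6:
  L_0(x) = (x - 3)(x - 4)(x - 6) / -8
  L_1(x) = (x - 2)(x - 4)(x - 6) / 3
  L_2(x) = (x - 2)(x - 3)(x - 6) / -4
  L_3(x) = (x - 2)(x - 3)(x - 4) / 24
Then g(x) = 85·L_0(x) + 233·L_1(x) + 501·L_2(x) + 1541·L_3(x).
Expanding and collecting terms gives g(x) = 6x^3 + 6x^2 + 4x + 5.
Evaluating at x = 0: g(0) = 5.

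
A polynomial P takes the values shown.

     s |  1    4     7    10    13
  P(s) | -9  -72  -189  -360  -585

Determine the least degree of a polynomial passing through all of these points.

2

Forward differences of the values at s = 1, 4, 7, 10, 13:
  P  : -9  -72  -189  -360  -585
  Δ  : -63  -117  -171  -225
  Δ^2: -54  -54  -54
  Δ^3: 0  0
  Δ^4: 0
The second differences are constant (-54) and nonzero, while all higher differences vanish, so the minimal degree is 2.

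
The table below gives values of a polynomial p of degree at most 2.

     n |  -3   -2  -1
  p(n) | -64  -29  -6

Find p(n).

Using the Lagrange interpolation formula with nodes -3, -2, -1:
  L_0(n) = (n + 2)(n + 1) / 2
  L_1(n) = (n + 3)(n + 1) / -1
  L_2(n) = (n + 3)(n + 2) / 2
Then p(n) = -64·L_0(n) - 29·L_1(n) - 6·L_2(n).
Expanding and collecting terms gives p(n) = -6n^2 + 5n + 5.
Check: p(-2) = -29. ✓

p(n) = -6n^2 + 5n + 5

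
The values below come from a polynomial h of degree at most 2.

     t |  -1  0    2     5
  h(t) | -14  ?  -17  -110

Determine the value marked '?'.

The 3 known points determine the degree-2 polynomial uniquely.
Write h(t) = at^2 + bt + c. Substituting each data point gives a linear system:
  a - b + c = -14
  4a + 2b + c = -17
  25a + 5b + c = -110
Solving the system yields a = -5, b = 4, c = -5.
So h(t) = -5t^2 + 4t - 5.
Then h(0) = -5.

-5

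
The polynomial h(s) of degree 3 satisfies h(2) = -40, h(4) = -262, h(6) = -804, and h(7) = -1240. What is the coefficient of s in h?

Write h(s) = as^3 + bs^2 + cs + d. Substituting each data point gives a linear system:
  8a + 4b + 2c + d = -40
  64a + 16b + 4c + d = -262
  216a + 36b + 6c + d = -804
  343a + 49b + 7c + d = -1240
Solving the system yields a = -3, b = -4, c = -3, d = 6.
So h(s) = -3s³ - 4s² - 3s + 6.
The coefficient of s is -3.

-3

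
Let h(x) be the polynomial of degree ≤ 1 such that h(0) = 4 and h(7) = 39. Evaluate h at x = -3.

Write h(x) = ax + b. Substituting each data point gives a linear system:
  b = 4
  7a + b = 39
Solving the system yields a = 5, b = 4.
So h(x) = 5x + 4.
Then h(-3) = -11.

-11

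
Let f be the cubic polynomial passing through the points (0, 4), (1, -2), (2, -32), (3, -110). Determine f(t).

f(t) = -4t^3 - 2t + 4

Write f(t) = at^3 + bt^2 + ct + d. Substituting each data point gives a linear system:
  d = 4
  a + b + c + d = -2
  8a + 4b + 2c + d = -32
  27a + 9b + 3c + d = -110
Solving the system yields a = -4, b = 0, c = -2, d = 4.
So f(t) = -4t^3 - 2t + 4.
Check: f(3) = -110. ✓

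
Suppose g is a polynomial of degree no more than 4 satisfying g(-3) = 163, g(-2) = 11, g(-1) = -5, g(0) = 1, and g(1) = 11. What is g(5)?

3091

Forward differences of the values at x = -3, -2, -1, 0, 1:
  g  : 163  11  -5  1  11
  Δ  : -152  -16  6  10
  Δ^2: 136  22  4
  Δ^3: -114  -18
  Δ^4: 96
The fourth differences are constant, confirming degree 4.
Interpolating (Newton forward form) and evaluating at x = 5 gives g(5) = 3091.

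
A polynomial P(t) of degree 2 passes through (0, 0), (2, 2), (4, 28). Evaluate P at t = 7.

Write P(t) = at^2 + bt + c. Substituting each data point gives a linear system:
  c = 0
  4a + 2b + c = 2
  16a + 4b + c = 28
Solving the system yields a = 3, b = -5, c = 0.
So P(t) = 3t² - 5t.
Then P(7) = 112.

112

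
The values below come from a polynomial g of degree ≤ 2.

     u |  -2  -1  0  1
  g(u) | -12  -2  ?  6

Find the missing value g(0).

4

The 3 known points determine the degree-2 polynomial uniquely.
Write g(u) = au^2 + bu + c. Substituting each data point gives a linear system:
  4a - 2b + c = -12
  a - b + c = -2
  a + b + c = 6
Solving the system yields a = -2, b = 4, c = 4.
So g(u) = -2u² + 4u + 4.
Then g(0) = 4.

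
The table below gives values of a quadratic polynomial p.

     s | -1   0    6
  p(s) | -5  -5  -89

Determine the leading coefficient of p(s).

Write p(s) = as^2 + bs + c. Substituting each data point gives a linear system:
  a - b + c = -5
  c = -5
  36a + 6b + c = -89
Solving the system yields a = -2, b = -2, c = -5.
So p(s) = -2s^2 - 2s - 5.
The leading coefficient is -2.

-2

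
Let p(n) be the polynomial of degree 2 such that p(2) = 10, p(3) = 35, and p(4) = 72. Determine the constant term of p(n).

Write p(n) = an^2 + bn + c. Substituting each data point gives a linear system:
  4a + 2b + c = 10
  9a + 3b + c = 35
  16a + 4b + c = 72
Solving the system yields a = 6, b = -5, c = -4.
So p(n) = 6n^2 - 5n - 4.
The constant term is -4.

-4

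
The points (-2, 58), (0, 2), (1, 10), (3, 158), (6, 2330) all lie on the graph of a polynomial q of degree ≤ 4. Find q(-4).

690

Using the Lagrange interpolation formula with nodes -2, 0, 1, 3, 6:
  L_0(t) = t(t - 1)(t - 3)(t - 6) / 240
  L_1(t) = (t + 2)(t - 1)(t - 3)(t - 6) / -36
  L_2(t) = (t + 2)t(t - 3)(t - 6) / 30
  L_3(t) = (t + 2)t(t - 1)(t - 6) / -90
  L_4(t) = (t + 2)t(t - 1)(t - 3) / 720
Then q(t) = 58·L_0(t) + 2·L_1(t) + 10·L_2(t) + 158·L_3(t) + 2330·L_4(t).
Expanding and collecting terms gives q(t) = 2t^4 - 2t^3 + 4t^2 + 4t + 2.
Evaluating at t = -4: q(-4) = 690.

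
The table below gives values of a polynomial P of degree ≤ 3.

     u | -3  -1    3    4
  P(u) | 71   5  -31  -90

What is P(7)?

Using the Lagrange interpolation formula with nodes -3, -1, 3, 4:
  L_0(u) = (u + 1)(u - 3)(u - 4) / -84
  L_1(u) = (u + 3)(u - 3)(u - 4) / 40
  L_2(u) = (u + 3)(u + 1)(u - 4) / -24
  L_3(u) = (u + 3)(u + 1)(u - 3) / 35
Then P(u) = 71·L_0(u) + 5·L_1(u) - 31·L_2(u) - 90·L_3(u).
Expanding and collecting terms gives P(u) = -2u³ + 2u² + u + 2.
Evaluating at u = 7: P(7) = -579.

-579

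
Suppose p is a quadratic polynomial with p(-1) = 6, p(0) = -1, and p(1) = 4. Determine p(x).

p(x) = 6x^2 - x - 1

Write p(x) = ax^2 + bx + c. Substituting each data point gives a linear system:
  a - b + c = 6
  c = -1
  a + b + c = 4
Solving the system yields a = 6, b = -1, c = -1.
So p(x) = 6x^2 - x - 1.
Check: p(-1) = 6. ✓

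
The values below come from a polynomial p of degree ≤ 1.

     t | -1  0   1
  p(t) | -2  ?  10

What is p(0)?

On equispaced nodes a degree-1 polynomial has vanishing second forward difference, so
  p(-1) - 2·p(0) + p(1) = 0.
Substituting the known values and solving for p(0):
  -2·p(0) = -8
  p(0) = 4.

4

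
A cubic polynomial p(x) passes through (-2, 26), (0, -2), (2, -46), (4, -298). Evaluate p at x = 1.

Write p(x) = ax^3 + bx^2 + cx + d. Substituting each data point gives a linear system:
  -8a + 4b - 2c + d = 26
  d = -2
  8a + 4b + 2c + d = -46
  64a + 16b + 4c + d = -298
Solving the system yields a = -4, b = -2, c = -2, d = -2.
So p(x) = -4x³ - 2x² - 2x - 2.
Then p(1) = -10.

-10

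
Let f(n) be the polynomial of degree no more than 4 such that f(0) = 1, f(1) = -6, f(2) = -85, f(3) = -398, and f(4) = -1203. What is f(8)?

-17863

Forward differences of the values at n = 0, 1, 2, 3, 4:
  f  : 1  -6  -85  -398  -1203
  Δ  : -7  -79  -313  -805
  Δ^2: -72  -234  -492
  Δ^3: -162  -258
  Δ^4: -96
The fourth differences are constant, confirming degree 4.
Interpolating (Newton forward form) and evaluating at n = 8 gives f(8) = -17863.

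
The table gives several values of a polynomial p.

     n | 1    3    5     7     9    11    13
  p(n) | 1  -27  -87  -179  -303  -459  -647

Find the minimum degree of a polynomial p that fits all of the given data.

Forward differences of the values at n = 1, 3, 5, 7, 9, 11, 13:
  p  : 1  -27  -87  -179  -303  -459  -647
  Δ  : -28  -60  -92  -124  -156  -188
  Δ^2: -32  -32  -32  -32  -32
  Δ^3: 0  0  0  0
  Δ^4: 0  0  0
  Δ^5: 0  0
  Δ^6: 0
The second differences are constant (-32) and nonzero, while all higher differences vanish, so the minimal degree is 2.

2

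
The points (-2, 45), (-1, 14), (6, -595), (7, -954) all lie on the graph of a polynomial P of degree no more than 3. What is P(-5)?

450

Write P(n) = an^3 + bn^2 + cn + d. Substituting each data point gives a linear system:
  -8a + 4b - 2c + d = 45
  -a + b - c + d = 14
  216a + 36b + 6c + d = -595
  343a + 49b + 7c + d = -954
Solving the system yields a = -3, b = 2, c = -4, d = 5.
So P(n) = -3n^3 + 2n^2 - 4n + 5.
Then P(-5) = 450.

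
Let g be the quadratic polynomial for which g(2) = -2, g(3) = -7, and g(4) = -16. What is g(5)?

-29

Using the Lagrange interpolation formula with nodes 2, 3, 4:
  L_0(t) = (t - 3)(t - 4) / 2
  L_1(t) = (t - 2)(t - 4) / -1
  L_2(t) = (t - 2)(t - 3) / 2
Then g(t) = -2·L_0(t) - 7·L_1(t) - 16·L_2(t).
Expanding and collecting terms gives g(t) = -2t^2 + 5t - 4.
Evaluating at t = 5: g(5) = -29.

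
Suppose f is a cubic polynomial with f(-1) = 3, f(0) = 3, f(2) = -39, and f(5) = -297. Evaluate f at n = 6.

-459

Using the Lagrange interpolation formula with nodes -1, 0, 2, 5:
  L_0(n) = n(n - 2)(n - 5) / -18
  L_1(n) = (n + 1)(n - 2)(n - 5) / 10
  L_2(n) = (n + 1)n(n - 5) / -18
  L_3(n) = (n + 1)n(n - 2) / 90
Then f(n) = 3·L_0(n) + 3·L_1(n) - 39·L_2(n) - 297·L_3(n).
Expanding and collecting terms gives f(n) = -n³ - 6n² - 5n + 3.
Evaluating at n = 6: f(6) = -459.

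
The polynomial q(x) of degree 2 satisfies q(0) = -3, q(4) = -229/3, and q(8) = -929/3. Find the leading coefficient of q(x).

Write q(x) = ax^2 + bx + c. Substituting each data point gives a linear system:
  c = -3
  16a + 4b + c = -229/3
  64a + 8b + c = -929/3
Solving the system yields a = -5, b = 5/3, c = -3.
So q(x) = -5x^2 + (5/3)x - 3.
The leading coefficient is -5.

-5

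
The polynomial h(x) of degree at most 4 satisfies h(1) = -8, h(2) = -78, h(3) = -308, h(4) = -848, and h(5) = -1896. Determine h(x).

Write h(x) = ax^4 + bx^3 + cx^2 + dx + e. Substituting each data point gives a linear system:
  a + b + c + d + e = -8
  16a + 8b + 4c + 2d + e = -78
  81a + 27b + 9c + 3d + e = -308
  256a + 64b + 16c + 4d + e = -848
  625a + 125b + 25c + 5d + e = -1896
Solving the system yields a = -2, b = -5, c = 0, d = -5, e = 4.
So h(x) = -2x^4 - 5x^3 - 5x + 4.
Check: h(2) = -78. ✓

h(x) = -2x^4 - 5x^3 - 5x + 4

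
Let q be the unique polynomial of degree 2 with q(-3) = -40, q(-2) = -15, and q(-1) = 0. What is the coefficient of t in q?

0

Write q(t) = at^2 + bt + c. Substituting each data point gives a linear system:
  9a - 3b + c = -40
  4a - 2b + c = -15
  a - b + c = 0
Solving the system yields a = -5, b = 0, c = 5.
So q(t) = -5t² + 5.
The coefficient of t is 0.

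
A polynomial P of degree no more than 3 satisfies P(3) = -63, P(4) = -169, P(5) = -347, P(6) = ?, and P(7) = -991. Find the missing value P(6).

-615

On equispaced nodes a degree-3 polynomial has vanishing fourth forward difference, so
  P(3) - 4·P(4) + 6·P(5) - 4·P(6) + P(7) = 0.
Substituting the known values and solving for P(6):
  -4·P(6) = 2460
  P(6) = -615.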